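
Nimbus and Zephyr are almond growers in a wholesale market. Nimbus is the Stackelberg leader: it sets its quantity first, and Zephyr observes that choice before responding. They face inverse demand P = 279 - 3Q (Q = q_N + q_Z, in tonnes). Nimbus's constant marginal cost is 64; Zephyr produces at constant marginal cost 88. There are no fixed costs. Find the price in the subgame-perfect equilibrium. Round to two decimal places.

The follower Zephyr best-responds to any q_N: π_Z = (279 - 3Q)q_Z - 88q_Z.
Setting the follower's marginal profit to zero, 191 - 3q_N - 6q_Z = 0, i.e. q_Z = (191 - 3q_N)/6.
The leader anticipates this reaction. Substituting into P = 279 - 3Q gives P = 367/2 - (3/2)q_N, so π_N = (367/2 - (3/2)q_N)q_N - 64q_N.
Leader FOC: 239/2 - 3q_N = 0, so q_N = 239/6.
Then q_Z = (191 - 3·(239/6))/6 = 143/12.
Total output Q = 207/4, so price P = 279 - 3·(207/4) = 495/4.

123.75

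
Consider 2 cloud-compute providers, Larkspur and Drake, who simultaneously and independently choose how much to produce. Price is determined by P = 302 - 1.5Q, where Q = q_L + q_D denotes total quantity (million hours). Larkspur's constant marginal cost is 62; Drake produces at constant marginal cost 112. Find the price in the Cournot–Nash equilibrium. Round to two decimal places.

158.67

Larkspur's profit: π_L = (302 - 1.5Q)q_L - (62q_L). Setting ∂π_L/∂q_L = 0: 240 - 3q_L - (3/2)(q_D) = 0.
Drake's first-order condition: 190 - 3q_D - (3/2)(q_L) = 0.
Best responses: q_L = (240 - (3/2)q_D)/3, q_D = (190 - (3/2)q_L)/3.
Solving the pair: q_L = 580/9, q_D = 280/9.
Total output Q = 860/9, so price P = 302 - (3/2)·(860/9) = 476/3.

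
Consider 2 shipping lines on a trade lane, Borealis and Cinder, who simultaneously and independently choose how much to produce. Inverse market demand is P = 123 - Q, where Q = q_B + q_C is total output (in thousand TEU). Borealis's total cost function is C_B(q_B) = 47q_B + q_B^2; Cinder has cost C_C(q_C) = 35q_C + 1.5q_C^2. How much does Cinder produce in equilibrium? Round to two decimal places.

Borealis's profit: π_B = (123 - Q)q_B - (47q_B + q_B²). Setting ∂π_B/∂q_B = 0: 76 - 4q_B - (q_C) = 0.
Cinder's profit: π_C = (123 - Q)q_C - (35q_C + (3/2)q_C²). Setting ∂π_C/∂q_C = 0: 88 - 5q_C - (q_B) = 0.
Best responses: q_B = (76 - q_C)/4, q_C = (88 - q_B)/5.
Solving the pair: q_B = 292/19, q_C = 276/19.

14.53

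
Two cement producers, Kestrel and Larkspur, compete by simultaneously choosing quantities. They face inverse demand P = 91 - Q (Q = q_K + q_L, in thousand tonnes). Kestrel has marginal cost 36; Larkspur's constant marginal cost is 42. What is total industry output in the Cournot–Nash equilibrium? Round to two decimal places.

Kestrel's profit: π_K = (91 - Q)q_K - (36q_K). Setting ∂π_K/∂q_K = 0: 55 - 2q_K - (q_L) = 0.
Larkspur's first-order condition: 49 - 2q_L - (q_K) = 0.
Best responses: q_K = (55 - q_L)/2, q_L = (49 - q_K)/2.
Substituting one into the other gives q_K = 61/3 and q_L = 43/3.
Total output Q = 61/3 + 43/3 = 104/3.

34.67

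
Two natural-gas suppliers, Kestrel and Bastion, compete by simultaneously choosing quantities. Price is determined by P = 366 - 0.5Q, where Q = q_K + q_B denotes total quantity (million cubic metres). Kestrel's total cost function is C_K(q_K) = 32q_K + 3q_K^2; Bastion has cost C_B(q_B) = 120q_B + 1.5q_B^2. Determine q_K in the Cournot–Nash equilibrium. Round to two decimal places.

43.71

Kestrel's profit: π_K = (366 - 0.5Q)q_K - (32q_K + 3q_K²). Setting ∂π_K/∂q_K = 0: 334 - 7q_K - (1/2)(q_B) = 0.
Bastion's profit: π_B = (366 - 0.5Q)q_B - (120q_B + (3/2)q_B²). Setting ∂π_B/∂q_B = 0: 246 - 4q_B - (1/2)(q_K) = 0.
Best responses: q_K = (334 - (1/2)q_B)/7, q_B = (246 - (1/2)q_K)/4.
Solving the pair: q_K = 43.7117, q_B = 56.0360.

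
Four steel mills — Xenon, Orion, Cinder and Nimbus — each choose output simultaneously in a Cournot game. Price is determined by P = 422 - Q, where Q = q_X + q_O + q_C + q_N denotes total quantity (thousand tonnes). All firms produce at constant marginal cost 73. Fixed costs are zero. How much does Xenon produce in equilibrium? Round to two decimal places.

69.80

A representative firm's profit is π_i = q_i(422 - Q) - 73q_i.
Setting ∂π_i/∂q_i = 0 with rivals' quantities fixed: 349 - 2q_i - Σ_{j≠i} q_j = 0.
By symmetry each firm produces the same amount; substituting Σ_{j≠i} q_j = 3q_i yields q_i = 349/5.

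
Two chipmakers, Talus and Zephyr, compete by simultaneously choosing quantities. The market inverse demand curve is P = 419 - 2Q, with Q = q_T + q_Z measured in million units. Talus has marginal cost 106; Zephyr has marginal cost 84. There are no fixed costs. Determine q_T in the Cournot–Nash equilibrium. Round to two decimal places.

Talus's profit: π_T = (419 - 2Q)q_T - (106q_T). Setting ∂π_T/∂q_T = 0: 313 - 4q_T - 2(q_Z) = 0.
Zephyr's profit: π_Z = (419 - 2Q)q_Z - (84q_Z). Setting ∂π_Z/∂q_Z = 0: 335 - 4q_Z - 2(q_T) = 0.
So q_T = (313 - 2q_Z)/4 and q_Z = (335 - 2q_T)/4.
Solving the pair: q_T = 97/2, q_Z = 119/2.

48.50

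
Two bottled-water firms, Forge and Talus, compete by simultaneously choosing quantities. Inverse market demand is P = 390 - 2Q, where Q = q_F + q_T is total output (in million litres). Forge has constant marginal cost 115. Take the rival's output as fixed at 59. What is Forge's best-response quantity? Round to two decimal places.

With the rival's output fixed at 59, Forge's profit is π_F = (390 - 2·59 - 2q_F)q_F - (115q_F) = (272 - 2q_F)q_F - (115q_F).
∂π_F/∂q_F = 157 - 4q_F = 0, so q_F = 157/4.

39.25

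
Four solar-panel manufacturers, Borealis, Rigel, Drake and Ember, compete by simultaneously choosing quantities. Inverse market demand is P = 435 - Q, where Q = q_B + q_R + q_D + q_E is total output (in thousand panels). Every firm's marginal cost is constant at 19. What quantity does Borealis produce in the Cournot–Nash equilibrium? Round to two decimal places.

A representative firm's profit is π_i = q_i(435 - Q) - 19q_i.
First-order condition (treating rivals' output as given): 416 - 2q_i - Σ_{j≠i} q_j = 0.
With identical firms every q_j equals q_i, so Σ_{j≠i} q_j = 3q_i and 416 = 5q_i, giving q_i = 416/5.

83.20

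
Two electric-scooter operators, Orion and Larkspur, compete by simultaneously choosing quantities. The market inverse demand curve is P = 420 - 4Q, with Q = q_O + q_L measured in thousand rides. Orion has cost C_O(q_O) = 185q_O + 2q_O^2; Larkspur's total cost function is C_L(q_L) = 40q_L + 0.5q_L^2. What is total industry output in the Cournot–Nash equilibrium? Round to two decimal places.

Orion's profit: π_O = (420 - 4Q)q_O - (185q_O + 2q_O²). Setting ∂π_O/∂q_O = 0: 235 - 12q_O - 4(q_L) = 0.
Larkspur's first-order condition: 380 - 9q_L - 4(q_O) = 0.
So q_O = (235 - 4q_L)/12 and q_L = (380 - 4q_O)/9.
Solving the pair: q_O = 595/92, q_L = 905/23.
Total output Q = 595/92 + 905/23 = 45.8152.

45.82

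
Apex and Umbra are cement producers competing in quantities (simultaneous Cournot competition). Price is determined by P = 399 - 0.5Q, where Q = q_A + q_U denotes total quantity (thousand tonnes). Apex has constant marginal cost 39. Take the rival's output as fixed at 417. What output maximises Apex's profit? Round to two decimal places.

With the rival's output fixed at 417, Apex's profit is π_A = (399 - (1/2)·417 - (1/2)q_A)q_A - (39q_A) = (381/2 - (1/2)q_A)q_A - (39q_A).
∂π_A/∂q_A = 303/2 - q_A = 0, so q_A = 303/2.

151.50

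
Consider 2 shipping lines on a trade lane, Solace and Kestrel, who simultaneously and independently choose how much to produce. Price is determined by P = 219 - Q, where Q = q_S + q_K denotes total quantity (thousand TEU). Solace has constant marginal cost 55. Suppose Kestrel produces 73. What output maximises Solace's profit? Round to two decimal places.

45.50

With the rival's output fixed at 73, Solace's profit is π_S = (219 - 73 - q_S)q_S - (55q_S) = (146 - q_S)q_S - (55q_S).
∂π_S/∂q_S = 91 - 2q_S = 0, so q_S = 91/2.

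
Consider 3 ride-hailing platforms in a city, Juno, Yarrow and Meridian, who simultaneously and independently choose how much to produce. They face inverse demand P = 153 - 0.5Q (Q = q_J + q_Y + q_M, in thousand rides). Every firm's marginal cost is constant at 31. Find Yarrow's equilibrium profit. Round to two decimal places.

Each firm earns π_i = (153 - 0.5Q)q_i - 31q_i.
First-order condition (treating rivals' output as given): 122 - q_i - (1/2)·Σ_{j≠i} q_j = 0.
By symmetry each firm produces the same amount; substituting Σ_{j≠i} q_j = 2q_i yields q_i = 122/2 = 61.
Price P = 153 - (1/2)·183 = 123/2.
Yarrow's profit: (123/2 - 31)·61 = 1860.5000.

1860.50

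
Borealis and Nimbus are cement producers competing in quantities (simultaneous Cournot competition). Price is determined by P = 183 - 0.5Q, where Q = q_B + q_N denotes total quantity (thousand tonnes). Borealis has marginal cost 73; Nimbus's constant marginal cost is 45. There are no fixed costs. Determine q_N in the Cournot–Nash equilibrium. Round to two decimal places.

Borealis's profit: π_B = (183 - 0.5Q)q_B - (73q_B). Setting ∂π_B/∂q_B = 0: 110 - q_B - (1/2)(q_N) = 0.
Nimbus's first-order condition: 138 - q_N - (1/2)(q_B) = 0.
Best responses: q_B = (110 - (1/2)q_N), q_N = (138 - (1/2)q_B).
Solving the pair: q_B = 164/3, q_N = 332/3.

110.67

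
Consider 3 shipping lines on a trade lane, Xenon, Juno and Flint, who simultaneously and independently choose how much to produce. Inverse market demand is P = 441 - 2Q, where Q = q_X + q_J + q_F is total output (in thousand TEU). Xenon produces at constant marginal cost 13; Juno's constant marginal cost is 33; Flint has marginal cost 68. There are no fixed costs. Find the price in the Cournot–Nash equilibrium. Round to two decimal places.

138.75

Xenon's profit: π_X = (441 - 2Q)q_X - (13q_X). Setting ∂π_X/∂q_X = 0: 428 - 4q_X - 2(q_J + q_F) = 0.
Juno's first-order condition: 408 - 4q_J - 2(q_X + q_F) = 0.
Flint's first-order condition: 373 - 4q_F - 2(q_X + q_J) = 0.
Summing all 3 equations gives 1209 − 8Q = 0, hence Q = 1209/8.
Back-substituting: q_X = (428 − 1209/4)/2 = 503/8, q_J = (408 − 1209/4)/2 = 423/8, q_F = (373 − 1209/4)/2 = 283/8.
Total output Q = 1209/8, so price P = 441 - 2·(1209/8) = 555/4.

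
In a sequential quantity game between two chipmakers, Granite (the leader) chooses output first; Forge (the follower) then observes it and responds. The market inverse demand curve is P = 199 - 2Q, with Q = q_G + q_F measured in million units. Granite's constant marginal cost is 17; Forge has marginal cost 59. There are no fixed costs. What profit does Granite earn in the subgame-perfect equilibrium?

3136

Solve by backward induction. Given q_G, the follower Forge maximises π_F = (199 - 2q_G - 2q_F)q_F - 59q_F.
Follower FOC: 140 - 2q_G - 4q_F = 0, so q_F(q_G) = (140 - 2q_G)/4.
The leader anticipates this reaction. Substituting into P = 199 - 2Q gives P = 129 - q_G, so π_G = (129 - q_G)q_G - 17q_G.
Leader FOC: 112 - 2q_G = 0, so q_G = 56.
Then q_F = (140 - 2·56)/4 = 7.
Price P = 199 - 2·63 = 73.
Granite's profit: (73 - 17)·56 = 3136.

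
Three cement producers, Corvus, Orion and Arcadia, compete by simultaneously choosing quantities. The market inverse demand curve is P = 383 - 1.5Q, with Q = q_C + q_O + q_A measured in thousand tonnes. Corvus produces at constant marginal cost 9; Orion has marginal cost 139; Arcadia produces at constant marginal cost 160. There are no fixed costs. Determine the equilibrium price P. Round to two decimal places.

172.75

Corvus's profit: π_C = (383 - 1.5Q)q_C - (9q_C). Setting ∂π_C/∂q_C = 0: 374 - 3q_C - (3/2)(q_O + q_A) = 0.
Orion's profit: π_O = (383 - 1.5Q)q_O - (139q_O). Setting ∂π_O/∂q_O = 0: 244 - 3q_O - (3/2)(q_C + q_A) = 0.
Arcadia's profit: π_A = (383 - 1.5Q)q_A - (160q_A). Setting ∂π_A/∂q_A = 0: 223 - 3q_A - (3/2)(q_C + q_O) = 0.
Adding the 3 conditions: 841 − 3Q − 3Q = 0, i.e. Q = 841/6.
Back-substituting: q_C = (374 − 841/4)/(3/2) = 655/6, q_O = (244 − 841/4)/(3/2) = 45/2, q_A = (223 − 841/4)/(3/2) = 17/2.
Total output Q = 841/6, so price P = 383 - (3/2)·(841/6) = 691/4.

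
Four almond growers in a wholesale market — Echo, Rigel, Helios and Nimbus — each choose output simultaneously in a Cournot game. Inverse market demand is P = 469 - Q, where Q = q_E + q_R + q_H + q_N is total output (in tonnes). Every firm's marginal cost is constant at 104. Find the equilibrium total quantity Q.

292

A representative firm's profit is π_i = q_i(469 - Q) - 104q_i.
First-order condition (treating rivals' output as given): 365 - 2q_i - Σ_{j≠i} q_j = 0.
By symmetry each firm produces the same amount; substituting Σ_{j≠i} q_j = 3q_i yields q_i = 365/5 = 73.
Total output Q = 73 + 73 + 73 + 73 = 292.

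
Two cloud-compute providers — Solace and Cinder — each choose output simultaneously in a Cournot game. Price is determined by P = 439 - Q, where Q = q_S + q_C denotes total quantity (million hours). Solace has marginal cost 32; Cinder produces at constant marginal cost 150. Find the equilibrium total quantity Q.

Solace's profit: π_S = (439 - Q)q_S - (32q_S). Setting ∂π_S/∂q_S = 0: 407 - 2q_S - (q_C) = 0.
Cinder's profit: π_C = (439 - Q)q_C - (150q_C). Setting ∂π_C/∂q_C = 0: 289 - 2q_C - (q_S) = 0.
Rearranging gives the reaction functions q_S = (407 - q_C)/2 and q_C = (289 - q_S)/2.
Solving the pair: q_S = 175, q_C = 57.
Total output Q = 175 + 57 = 232.

232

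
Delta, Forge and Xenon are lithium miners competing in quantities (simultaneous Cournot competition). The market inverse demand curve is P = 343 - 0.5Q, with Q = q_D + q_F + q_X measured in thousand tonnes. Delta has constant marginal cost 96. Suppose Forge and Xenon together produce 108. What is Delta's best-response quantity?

With rivals' combined output fixed at 108, Delta's profit is π_D = (343 - (1/2)·108 - (1/2)q_D)q_D - (96q_D) = (289 - (1/2)q_D)q_D - (96q_D).
∂π_D/∂q_D = 193 - q_D = 0, so q_D = 193.

193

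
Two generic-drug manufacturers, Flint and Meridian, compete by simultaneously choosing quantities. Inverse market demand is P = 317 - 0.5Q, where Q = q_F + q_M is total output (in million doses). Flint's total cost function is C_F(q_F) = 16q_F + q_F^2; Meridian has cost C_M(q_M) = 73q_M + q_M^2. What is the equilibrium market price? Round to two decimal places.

239.14

Flint's profit: π_F = (317 - 0.5Q)q_F - (16q_F + q_F²). Setting ∂π_F/∂q_F = 0: 301 - 3q_F - (1/2)(q_M) = 0.
Meridian's first-order condition: 244 - 3q_M - (1/2)(q_F) = 0.
So q_F = (301 - (1/2)q_M)/3 and q_M = (244 - (1/2)q_F)/3.
Solving the pair: q_F = 89.2571, q_M = 66.4571.
Total output Q = 1090/7, so price P = 317 - (1/2)·(1090/7) = 1674/7.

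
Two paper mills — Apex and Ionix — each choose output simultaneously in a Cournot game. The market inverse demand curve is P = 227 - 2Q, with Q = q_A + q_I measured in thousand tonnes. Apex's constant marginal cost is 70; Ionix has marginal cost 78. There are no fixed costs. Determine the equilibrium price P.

125

Apex's profit: π_A = (227 - 2Q)q_A - (70q_A). Setting ∂π_A/∂q_A = 0: 157 - 4q_A - 2(q_I) = 0.
Ionix's first-order condition: 149 - 4q_I - 2(q_A) = 0.
Rearranging gives the reaction functions q_A = (157 - 2q_I)/4 and q_I = (149 - 2q_A)/4.
Substituting one into the other gives q_A = 55/2 and q_I = 47/2.
Total output Q = 51, so price P = 227 - 2·51 = 125.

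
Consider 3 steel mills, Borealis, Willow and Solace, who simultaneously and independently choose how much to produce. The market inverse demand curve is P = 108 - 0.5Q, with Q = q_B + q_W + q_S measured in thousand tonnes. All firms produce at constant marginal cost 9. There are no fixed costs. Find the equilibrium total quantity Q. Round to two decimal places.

A representative firm's profit is π_i = q_i(108 - 0.5Q) - 9q_i.
First-order condition (treating rivals' output as given): 99 - q_i - (1/2)·Σ_{j≠i} q_j = 0.
With identical firms every q_j equals q_i, so Σ_{j≠i} q_j = 2q_i and 99 = 2q_i, giving q_i = 99/2.
Total output Q = 99/2 + 99/2 + 99/2 = 297/2.

148.50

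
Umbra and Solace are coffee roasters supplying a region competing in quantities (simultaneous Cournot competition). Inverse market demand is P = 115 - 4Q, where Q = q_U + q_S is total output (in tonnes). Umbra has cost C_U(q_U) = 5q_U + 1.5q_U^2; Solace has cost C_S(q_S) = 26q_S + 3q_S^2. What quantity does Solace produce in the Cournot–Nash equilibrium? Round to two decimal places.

3.91

Umbra's profit: π_U = (115 - 4Q)q_U - (5q_U + (3/2)q_U²). Setting ∂π_U/∂q_U = 0: 110 - 11q_U - 4(q_S) = 0.
Solace's first-order condition: 89 - 14q_S - 4(q_U) = 0.
Rearranging gives the reaction functions q_U = (110 - 4q_S)/11 and q_S = (89 - 4q_U)/14.
Solving the pair: q_U = 592/69, q_S = 539/138.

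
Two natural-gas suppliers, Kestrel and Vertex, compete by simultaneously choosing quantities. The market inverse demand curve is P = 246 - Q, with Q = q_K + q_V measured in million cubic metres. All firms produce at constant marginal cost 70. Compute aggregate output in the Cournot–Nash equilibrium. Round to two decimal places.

117.33

Each firm earns π_i = (246 - Q)q_i - 70q_i.
First-order condition (treating rivals' output as given): 176 - 2q_i - q_j = 0.
By symmetry each firm produces the same amount; substituting q_j = q_i yields q_i = 176/3.
Total output Q = 176/3 + 176/3 = 352/3.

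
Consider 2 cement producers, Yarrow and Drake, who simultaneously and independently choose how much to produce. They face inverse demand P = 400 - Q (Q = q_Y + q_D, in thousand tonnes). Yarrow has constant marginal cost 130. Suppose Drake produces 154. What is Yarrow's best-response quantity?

With the rival's output fixed at 154, Yarrow's profit is π_Y = (400 - 154 - q_Y)q_Y - (130q_Y) = (246 - q_Y)q_Y - (130q_Y).
∂π_Y/∂q_Y = 116 - 2q_Y = 0, so q_Y = 58.

58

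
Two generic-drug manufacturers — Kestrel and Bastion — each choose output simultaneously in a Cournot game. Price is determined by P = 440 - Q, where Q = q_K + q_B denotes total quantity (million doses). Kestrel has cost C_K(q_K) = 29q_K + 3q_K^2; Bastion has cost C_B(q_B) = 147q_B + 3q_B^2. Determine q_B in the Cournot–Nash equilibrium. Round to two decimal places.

30.68

Kestrel's profit: π_K = (440 - Q)q_K - (29q_K + 3q_K²). Setting ∂π_K/∂q_K = 0: 411 - 8q_K - (q_B) = 0.
Bastion's profit: π_B = (440 - Q)q_B - (147q_B + 3q_B²). Setting ∂π_B/∂q_B = 0: 293 - 8q_B - (q_K) = 0.
Rearranging gives the reaction functions q_K = (411 - q_B)/8 and q_B = (293 - q_K)/8.
Solving the pair: q_K = 47.5397, q_B = 1933/63.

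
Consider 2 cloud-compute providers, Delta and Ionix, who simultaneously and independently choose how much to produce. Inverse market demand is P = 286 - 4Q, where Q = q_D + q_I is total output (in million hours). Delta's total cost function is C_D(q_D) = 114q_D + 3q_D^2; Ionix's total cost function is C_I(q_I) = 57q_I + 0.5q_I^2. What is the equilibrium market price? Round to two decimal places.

Delta's profit: π_D = (286 - 4Q)q_D - (114q_D + 3q_D²). Setting ∂π_D/∂q_D = 0: 172 - 14q_D - 4(q_I) = 0.
Ionix's profit: π_I = (286 - 4Q)q_I - (57q_I + (1/2)q_I²). Setting ∂π_I/∂q_I = 0: 229 - 9q_I - 4(q_D) = 0.
Best responses: q_D = (172 - 4q_I)/14, q_I = (229 - 4q_D)/9.
Substituting one into the other gives q_D = 316/55 and q_I = 1259/55.
Total output Q = 315/11, so price P = 286 - 4·(315/11) = 1886/11.

171.45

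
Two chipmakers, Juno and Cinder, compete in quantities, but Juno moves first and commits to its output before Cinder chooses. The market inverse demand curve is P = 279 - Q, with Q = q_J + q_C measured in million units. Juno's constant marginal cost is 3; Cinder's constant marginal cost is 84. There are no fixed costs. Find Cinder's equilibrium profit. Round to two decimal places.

68.06

The follower Cinder best-responds to any q_J: π_C = (279 - Q)q_C - 84q_C.
Setting the follower's marginal profit to zero, 195 - q_J - 2q_C = 0, i.e. q_C = (195 - q_J)/2.
Juno substitutes q_C(q_J) into its own profit: π_J = q_J(279 - q_J - (195 - q_J)/2) - 3q_J = (363/2 - (1/2)q_J)q_J - 3q_J.
The leader's first-order condition 357/2 - q_J = 0 yields q_J = 357/2.
Then q_C = (195 - 357/2)/2 = 33/4.
Price P = 279 - 747/4 = 369/4.
Cinder's profit: (369/4 - 84)·(33/4) = 1089/16.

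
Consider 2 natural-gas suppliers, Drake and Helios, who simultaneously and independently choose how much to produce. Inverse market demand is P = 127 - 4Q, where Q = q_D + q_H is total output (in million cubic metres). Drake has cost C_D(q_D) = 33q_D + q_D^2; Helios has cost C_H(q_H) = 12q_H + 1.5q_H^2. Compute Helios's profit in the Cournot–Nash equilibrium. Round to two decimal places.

372.90

Drake's profit: π_D = (127 - 4Q)q_D - (33q_D + q_D²). Setting ∂π_D/∂q_D = 0: 94 - 10q_D - 4(q_H) = 0.
Helios's first-order condition: 115 - 11q_H - 4(q_D) = 0.
Best responses: q_D = (94 - 4q_H)/10, q_H = (115 - 4q_D)/11.
Substituting one into the other gives q_D = 287/47 and q_H = 387/47.
Price P = 127 - 4·(674/47) = 69.6383.
Helios's profit: 69.6383·(387/47) - 12·(387/47) - (3/2)(387/47)² = 372.8970.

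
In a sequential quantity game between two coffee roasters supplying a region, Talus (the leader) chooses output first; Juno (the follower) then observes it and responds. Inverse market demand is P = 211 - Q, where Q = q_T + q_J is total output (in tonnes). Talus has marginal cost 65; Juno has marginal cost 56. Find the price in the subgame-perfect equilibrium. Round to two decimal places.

99.25

The follower Juno best-responds to any q_T: π_J = (211 - Q)q_J - 56q_J.
Follower FOC: 155 - q_T - 2q_J = 0, so q_J(q_T) = (155 - q_T)/2.
The leader anticipates this reaction. Substituting into P = 211 - Q gives P = 267/2 - (1/2)q_T, so π_T = (267/2 - (1/2)q_T)q_T - 65q_T.
Leader FOC: 137/2 - q_T = 0, so q_T = 137/2.
Then q_J = (155 - 137/2)/2 = 173/4.
Total output Q = 447/4, so price P = 211 - 447/4 = 397/4.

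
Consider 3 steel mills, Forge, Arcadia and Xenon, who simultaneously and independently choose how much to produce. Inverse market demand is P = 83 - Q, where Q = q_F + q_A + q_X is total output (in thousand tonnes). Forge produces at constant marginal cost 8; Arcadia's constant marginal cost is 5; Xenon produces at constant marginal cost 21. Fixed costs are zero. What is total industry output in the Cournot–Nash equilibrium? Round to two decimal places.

Forge's profit: π_F = (83 - Q)q_F - (8q_F). Setting ∂π_F/∂q_F = 0: 75 - 2q_F - (q_A + q_X) = 0.
Arcadia's first-order condition: 78 - 2q_A - (q_F + q_X) = 0.
Xenon's first-order condition: 62 - 2q_X - (q_F + q_A) = 0.
Summing all 3 equations gives 215 − 4Q = 0, hence Q = 215/4.
Back-substituting: q_F = (75 − 215/4) = 85/4, q_A = (78 − 215/4) = 97/4, q_X = (62 − 215/4) = 33/4.
Total output Q = 85/4 + 97/4 + 33/4 = 215/4.

53.75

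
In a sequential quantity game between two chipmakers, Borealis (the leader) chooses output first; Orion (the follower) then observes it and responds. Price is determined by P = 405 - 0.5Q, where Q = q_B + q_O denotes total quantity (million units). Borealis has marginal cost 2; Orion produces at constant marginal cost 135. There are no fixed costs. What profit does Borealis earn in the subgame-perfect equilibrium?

71824

Solve by backward induction. Given q_B, the follower Orion maximises π_O = (405 - (1/2)q_B - (1/2)q_O)q_O - 135q_O.
Setting the follower's marginal profit to zero, 270 - (1/2)q_B - q_O = 0, i.e. q_O = (270 - (1/2)q_B).
Borealis substitutes q_O(q_B) into its own profit: π_B = q_B(405 - (1/2)q_B - (270 - (1/2)q_B)/2) - 2q_B = (270 - (1/4)q_B)q_B - 2q_B.
Leader FOC: 268 - (1/2)q_B = 0, so q_B = 536.
Then q_O = (270 - (1/2)·536) = 2.
Price P = 405 - (1/2)·538 = 136.
Borealis's profit: (136 - 2)·536 = 71824.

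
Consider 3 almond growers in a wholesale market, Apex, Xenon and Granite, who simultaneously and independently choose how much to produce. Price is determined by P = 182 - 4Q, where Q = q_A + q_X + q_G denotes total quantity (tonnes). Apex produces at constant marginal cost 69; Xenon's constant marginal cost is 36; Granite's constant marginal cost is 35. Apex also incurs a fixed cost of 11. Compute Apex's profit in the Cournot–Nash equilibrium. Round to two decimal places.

Apex's profit: π_A = (182 - 4Q)q_A - (69q_A). Setting ∂π_A/∂q_A = 0: 113 - 8q_A - 4(q_X + q_G) = 0.
Xenon's first-order condition: 146 - 8q_X - 4(q_A + q_G) = 0.
Granite's first-order condition: 147 - 8q_G - 4(q_A + q_X) = 0.
Adding the 3 first-order conditions: 406 − 16Q = 0, so Q = 203/8.
Back-substituting: q_A = (113 − 203/2)/4 = 23/8, q_X = (146 − 203/2)/4 = 89/8, q_G = (147 − 203/2)/4 = 91/8.
Price P = 182 - 4·(203/8) = 161/2.
Apex's profit: (161/2 - 69)·(23/8) - 11 = 353/16.

22.06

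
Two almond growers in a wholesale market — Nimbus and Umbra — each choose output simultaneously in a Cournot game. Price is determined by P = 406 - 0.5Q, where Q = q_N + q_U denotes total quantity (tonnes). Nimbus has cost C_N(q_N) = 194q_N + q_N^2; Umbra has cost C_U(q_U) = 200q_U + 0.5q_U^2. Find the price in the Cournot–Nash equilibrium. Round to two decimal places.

333.57

Nimbus's profit: π_N = (406 - 0.5Q)q_N - (194q_N + q_N²). Setting ∂π_N/∂q_N = 0: 212 - 3q_N - (1/2)(q_U) = 0.
Umbra's first-order condition: 206 - 2q_U - (1/2)(q_N) = 0.
So q_N = (212 - (1/2)q_U)/3 and q_U = (206 - (1/2)q_N)/2.
Solving the pair: q_N = 1284/23, q_U = 89.0435.
Total output Q = 144.8696, so price P = 406 - (1/2)·144.8696 = 333.5652.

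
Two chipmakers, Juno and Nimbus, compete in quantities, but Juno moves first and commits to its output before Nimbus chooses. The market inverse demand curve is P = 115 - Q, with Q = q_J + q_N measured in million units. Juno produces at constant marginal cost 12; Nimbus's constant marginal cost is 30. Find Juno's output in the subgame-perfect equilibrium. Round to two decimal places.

60.50

Solve by backward induction. Given q_J, the follower Nimbus maximises π_N = (115 - q_J - q_N)q_N - 30q_N.
Setting the follower's marginal profit to zero, 85 - q_J - 2q_N = 0, i.e. q_N = (85 - q_J)/2.
The leader anticipates this reaction. Substituting into P = 115 - Q gives P = 145/2 - (1/2)q_J, so π_J = (145/2 - (1/2)q_J)q_J - 12q_J.
Maximising: ∂π_J/∂q_J = 121/2 - q_J = 0, giving q_J = 121/2.
Then q_N = (85 - 121/2)/2 = 49/4.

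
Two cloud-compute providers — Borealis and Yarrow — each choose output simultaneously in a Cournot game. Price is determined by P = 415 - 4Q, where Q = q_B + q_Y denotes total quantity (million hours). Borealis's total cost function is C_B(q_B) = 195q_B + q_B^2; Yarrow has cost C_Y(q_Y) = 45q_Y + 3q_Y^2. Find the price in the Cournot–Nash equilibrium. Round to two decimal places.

272.42

Borealis's profit: π_B = (415 - 4Q)q_B - (195q_B + q_B²). Setting ∂π_B/∂q_B = 0: 220 - 10q_B - 4(q_Y) = 0.
Yarrow's first-order condition: 370 - 14q_Y - 4(q_B) = 0.
Rearranging gives the reaction functions q_B = (220 - 4q_Y)/10 and q_Y = (370 - 4q_B)/14.
Solving the pair: q_B = 400/31, q_Y = 705/31.
Total output Q = 1105/31, so price P = 415 - 4·(1105/31) = 272.4194.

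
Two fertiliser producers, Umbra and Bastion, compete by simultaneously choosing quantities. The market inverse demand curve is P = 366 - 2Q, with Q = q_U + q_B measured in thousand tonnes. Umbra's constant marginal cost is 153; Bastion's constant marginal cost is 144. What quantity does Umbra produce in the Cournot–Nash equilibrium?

34

Umbra's profit: π_U = (366 - 2Q)q_U - (153q_U). Setting ∂π_U/∂q_U = 0: 213 - 4q_U - 2(q_B) = 0.
Bastion's profit: π_B = (366 - 2Q)q_B - (144q_B). Setting ∂π_B/∂q_B = 0: 222 - 4q_B - 2(q_U) = 0.
So q_U = (213 - 2q_B)/4 and q_B = (222 - 2q_U)/4.
Substituting one into the other gives q_U = 34 and q_B = 77/2.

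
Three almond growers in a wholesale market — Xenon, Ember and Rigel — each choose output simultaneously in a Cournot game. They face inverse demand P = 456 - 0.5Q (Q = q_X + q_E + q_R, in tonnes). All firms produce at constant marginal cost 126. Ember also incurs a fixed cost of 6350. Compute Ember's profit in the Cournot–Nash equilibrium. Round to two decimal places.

A representative firm's profit is π_i = q_i(456 - 0.5Q) - 126q_i.
First-order condition (treating rivals' output as given): 330 - q_i - (1/2)·Σ_{j≠i} q_j = 0.
By symmetry each firm produces the same amount; substituting Σ_{j≠i} q_j = 2q_i yields q_i = 330/2 = 165.
Price P = 456 - (1/2)·495 = 417/2.
Ember's profit: (417/2 - 126)·165 - 6350 = 7262.5000.

7262.50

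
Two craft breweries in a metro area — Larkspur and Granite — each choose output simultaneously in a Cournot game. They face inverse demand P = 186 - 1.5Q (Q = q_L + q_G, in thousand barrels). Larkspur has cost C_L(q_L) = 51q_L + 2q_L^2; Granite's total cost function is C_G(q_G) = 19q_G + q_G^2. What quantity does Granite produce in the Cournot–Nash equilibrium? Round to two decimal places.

29.51

Larkspur's profit: π_L = (186 - 1.5Q)q_L - (51q_L + 2q_L²). Setting ∂π_L/∂q_L = 0: 135 - 7q_L - (3/2)(q_G) = 0.
Granite's profit: π_G = (186 - 1.5Q)q_G - (19q_G + q_G²). Setting ∂π_G/∂q_G = 0: 167 - 5q_G - (3/2)(q_L) = 0.
Rearranging gives the reaction functions q_L = (135 - (3/2)q_G)/7 and q_G = (167 - (3/2)q_L)/5.
Solving the pair: q_L = 1698/131, q_G = 29.5115.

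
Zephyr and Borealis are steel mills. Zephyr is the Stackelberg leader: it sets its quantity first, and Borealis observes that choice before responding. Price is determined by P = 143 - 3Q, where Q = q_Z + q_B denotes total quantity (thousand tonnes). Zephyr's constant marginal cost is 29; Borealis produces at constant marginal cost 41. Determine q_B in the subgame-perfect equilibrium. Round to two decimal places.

Solve by backward induction. Given q_Z, the follower Borealis maximises π_B = (143 - 3q_Z - 3q_B)q_B - 41q_B.
Follower FOC: 102 - 3q_Z - 6q_B = 0, so q_B(q_Z) = (102 - 3q_Z)/6.
The leader anticipates this reaction. Substituting into P = 143 - 3Q gives P = 92 - (3/2)q_Z, so π_Z = (92 - (3/2)q_Z)q_Z - 29q_Z.
Maximising: ∂π_Z/∂q_Z = 63 - 3q_Z = 0, giving q_Z = 21.
Then q_B = (102 - 3·21)/6 = 13/2.

6.50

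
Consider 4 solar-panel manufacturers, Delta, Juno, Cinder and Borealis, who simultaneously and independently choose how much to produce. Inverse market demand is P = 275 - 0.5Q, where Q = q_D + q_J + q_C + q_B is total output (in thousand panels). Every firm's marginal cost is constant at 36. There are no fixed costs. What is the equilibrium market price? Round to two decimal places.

Each firm earns π_i = (275 - 0.5Q)q_i - 36q_i.
First-order condition (treating rivals' output as given): 239 - q_i - (1/2)·Σ_{j≠i} q_j = 0.
With identical firms every q_j equals q_i, so Σ_{j≠i} q_j = 3q_i and 239 = (5/2)q_i, giving q_i = 478/5.
Total output Q = 1912/5, so price P = 275 - (1/2)·(1912/5) = 419/5.

83.80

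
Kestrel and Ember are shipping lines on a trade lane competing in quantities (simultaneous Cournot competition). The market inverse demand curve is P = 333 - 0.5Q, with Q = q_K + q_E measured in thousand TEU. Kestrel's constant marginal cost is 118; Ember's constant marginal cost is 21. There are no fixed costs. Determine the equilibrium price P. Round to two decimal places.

157.33

Kestrel's profit: π_K = (333 - 0.5Q)q_K - (118q_K). Setting ∂π_K/∂q_K = 0: 215 - q_K - (1/2)(q_E) = 0.
Ember's first-order condition: 312 - q_E - (1/2)(q_K) = 0.
So q_K = (215 - (1/2)q_E) and q_E = (312 - (1/2)q_K).
Substituting one into the other gives q_K = 236/3 and q_E = 818/3.
Total output Q = 1054/3, so price P = 333 - (1/2)·(1054/3) = 472/3.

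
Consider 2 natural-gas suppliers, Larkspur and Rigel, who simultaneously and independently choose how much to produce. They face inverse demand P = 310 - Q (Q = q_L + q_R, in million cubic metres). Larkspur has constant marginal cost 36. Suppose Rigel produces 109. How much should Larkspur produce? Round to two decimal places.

82.50

With the rival's output fixed at 109, Larkspur's profit is π_L = (310 - 109 - q_L)q_L - (36q_L) = (201 - q_L)q_L - (36q_L).
∂π_L/∂q_L = 165 - 2q_L = 0, so q_L = 165/2.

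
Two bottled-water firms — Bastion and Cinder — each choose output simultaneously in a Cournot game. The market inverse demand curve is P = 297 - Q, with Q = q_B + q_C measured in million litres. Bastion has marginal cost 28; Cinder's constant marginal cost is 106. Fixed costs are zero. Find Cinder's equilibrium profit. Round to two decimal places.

Bastion's profit: π_B = (297 - Q)q_B - (28q_B). Setting ∂π_B/∂q_B = 0: 269 - 2q_B - (q_C) = 0.
Cinder's profit: π_C = (297 - Q)q_C - (106q_C). Setting ∂π_C/∂q_C = 0: 191 - 2q_C - (q_B) = 0.
So q_B = (269 - q_C)/2 and q_C = (191 - q_B)/2.
Solving the pair: q_B = 347/3, q_C = 113/3.
Price P = 297 - 460/3 = 431/3.
Cinder's profit: (431/3 - 106)·(113/3) = 1418.7778.

1418.78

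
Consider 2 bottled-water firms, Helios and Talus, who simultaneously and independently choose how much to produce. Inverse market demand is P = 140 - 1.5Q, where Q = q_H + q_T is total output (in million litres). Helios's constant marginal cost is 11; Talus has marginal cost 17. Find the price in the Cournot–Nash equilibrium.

56

Helios's profit: π_H = (140 - 1.5Q)q_H - (11q_H). Setting ∂π_H/∂q_H = 0: 129 - 3q_H - (3/2)(q_T) = 0.
Talus's profit: π_T = (140 - 1.5Q)q_T - (17q_T). Setting ∂π_T/∂q_T = 0: 123 - 3q_T - (3/2)(q_H) = 0.
So q_H = (129 - (3/2)q_T)/3 and q_T = (123 - (3/2)q_H)/3.
Substituting one into the other gives q_H = 30 and q_T = 26.
Total output Q = 56, so price P = 140 - (3/2)·56 = 56.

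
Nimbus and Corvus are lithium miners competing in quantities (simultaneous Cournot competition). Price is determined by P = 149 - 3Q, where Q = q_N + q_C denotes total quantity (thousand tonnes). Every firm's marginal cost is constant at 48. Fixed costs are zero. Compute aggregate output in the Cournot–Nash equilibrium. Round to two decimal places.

A representative firm's profit is π_i = q_i(149 - 3Q) - 48q_i.
First-order condition (treating rivals' output as given): 101 - 6q_i - 3q_j = 0.
With identical firms every q_j equals q_i, so q_j = q_i and 101 = 9q_i, giving q_i = 101/9.
Total output Q = 101/9 + 101/9 = 202/9.

22.44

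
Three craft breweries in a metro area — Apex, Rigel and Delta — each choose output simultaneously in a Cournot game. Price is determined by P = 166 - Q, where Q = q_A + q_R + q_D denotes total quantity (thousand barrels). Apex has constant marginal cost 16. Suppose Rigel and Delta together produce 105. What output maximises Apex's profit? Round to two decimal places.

22.50

With rivals' combined output fixed at 105, Apex's profit is π_A = (166 - 105 - q_A)q_A - (16q_A) = (61 - q_A)q_A - (16q_A).
∂π_A/∂q_A = 45 - 2q_A = 0, so q_A = 45/2.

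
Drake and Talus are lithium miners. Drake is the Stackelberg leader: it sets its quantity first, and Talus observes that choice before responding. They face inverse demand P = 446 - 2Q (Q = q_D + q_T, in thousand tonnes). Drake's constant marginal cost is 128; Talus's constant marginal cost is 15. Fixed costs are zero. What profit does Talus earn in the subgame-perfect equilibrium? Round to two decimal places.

13489.03

The follower Talus best-responds to any q_D: π_T = (446 - 2Q)q_T - 15q_T.
Setting the follower's marginal profit to zero, 431 - 2q_D - 4q_T = 0, i.e. q_T = (431 - 2q_D)/4.
Drake substitutes q_T(q_D) into its own profit: π_D = q_D(446 - 2q_D - (431 - 2q_D)/2) - 128q_D = (461/2 - q_D)q_D - 128q_D.
Maximising: ∂π_D/∂q_D = 205/2 - 2q_D = 0, giving q_D = 205/4.
Then q_T = (431 - 2·(205/4))/4 = 657/8.
Price P = 446 - 2·(1067/8) = 717/4.
Talus's profit: (717/4 - 15)·(657/8) = 13489.0313.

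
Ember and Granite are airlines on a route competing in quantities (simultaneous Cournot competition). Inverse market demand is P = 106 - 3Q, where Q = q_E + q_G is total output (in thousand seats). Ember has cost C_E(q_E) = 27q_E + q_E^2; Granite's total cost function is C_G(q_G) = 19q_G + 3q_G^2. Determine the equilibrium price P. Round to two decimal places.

Ember's profit: π_E = (106 - 3Q)q_E - (27q_E + q_E²). Setting ∂π_E/∂q_E = 0: 79 - 8q_E - 3(q_G) = 0.
Granite's profit: π_G = (106 - 3Q)q_G - (19q_G + 3q_G²). Setting ∂π_G/∂q_G = 0: 87 - 12q_G - 3(q_E) = 0.
So q_E = (79 - 3q_G)/8 and q_G = (87 - 3q_E)/12.
Solving the pair: q_E = 229/29, q_G = 153/29.
Total output Q = 382/29, so price P = 106 - 3·(382/29) = 1928/29.

66.48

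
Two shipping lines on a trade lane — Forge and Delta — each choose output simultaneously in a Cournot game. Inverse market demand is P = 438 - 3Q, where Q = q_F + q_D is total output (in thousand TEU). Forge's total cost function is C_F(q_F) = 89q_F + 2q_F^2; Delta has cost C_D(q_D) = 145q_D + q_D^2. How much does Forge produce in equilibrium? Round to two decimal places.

Forge's profit: π_F = (438 - 3Q)q_F - (89q_F + 2q_F²). Setting ∂π_F/∂q_F = 0: 349 - 10q_F - 3(q_D) = 0.
Delta's profit: π_D = (438 - 3Q)q_D - (145q_D + q_D²). Setting ∂π_D/∂q_D = 0: 293 - 8q_D - 3(q_F) = 0.
Best responses: q_F = (349 - 3q_D)/10, q_D = (293 - 3q_F)/8.
Solving the pair: q_F = 1913/71, q_D = 1883/71.

26.94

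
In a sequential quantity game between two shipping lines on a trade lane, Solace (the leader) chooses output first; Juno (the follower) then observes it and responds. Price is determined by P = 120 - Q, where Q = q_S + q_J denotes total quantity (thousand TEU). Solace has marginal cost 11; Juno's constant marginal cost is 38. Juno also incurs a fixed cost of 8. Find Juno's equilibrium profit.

Solve by backward induction. Given q_S, the follower Juno maximises π_J = (120 - q_S - q_J)q_J - 38q_J.
Setting the follower's marginal profit to zero, 82 - q_S - 2q_J = 0, i.e. q_J = (82 - q_S)/2.
The leader anticipates this reaction. Substituting into P = 120 - Q gives P = 79 - (1/2)q_S, so π_S = (79 - (1/2)q_S)q_S - 11q_S.
The leader's first-order condition 68 - q_S = 0 yields q_S = 68.
Then q_J = (82 - 68)/2 = 7.
Price P = 120 - 75 = 45.
Juno's profit: (45 - 38)·7 - 8 = 41.

41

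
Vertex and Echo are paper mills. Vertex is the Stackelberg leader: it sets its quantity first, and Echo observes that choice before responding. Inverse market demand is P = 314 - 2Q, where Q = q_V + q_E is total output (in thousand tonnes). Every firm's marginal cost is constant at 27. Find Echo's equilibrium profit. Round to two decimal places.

2574.03

The follower Echo best-responds to any q_V: π_E = (314 - 2Q)q_E - 27q_E.
Follower FOC: 287 - 2q_V - 4q_E = 0, so q_E(q_V) = (287 - 2q_V)/4.
The leader anticipates this reaction. Substituting into P = 314 - 2Q gives P = 341/2 - q_V, so π_V = (341/2 - q_V)q_V - 27q_V.
Leader FOC: 287/2 - 2q_V = 0, so q_V = 287/4.
Then q_E = (287 - 2·(287/4))/4 = 287/8.
Price P = 314 - 2·(861/8) = 395/4.
Echo's profit: (395/4 - 27)·(287/8) = 2574.0313.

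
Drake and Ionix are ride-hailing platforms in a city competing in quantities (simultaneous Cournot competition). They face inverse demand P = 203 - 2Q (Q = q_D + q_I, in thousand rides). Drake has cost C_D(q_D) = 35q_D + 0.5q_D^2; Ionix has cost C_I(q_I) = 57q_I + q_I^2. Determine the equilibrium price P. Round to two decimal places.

117.62

Drake's profit: π_D = (203 - 2Q)q_D - (35q_D + (1/2)q_D²). Setting ∂π_D/∂q_D = 0: 168 - 5q_D - 2(q_I) = 0.
Ionix's first-order condition: 146 - 6q_I - 2(q_D) = 0.
Best responses: q_D = (168 - 2q_I)/5, q_I = (146 - 2q_D)/6.
Solving the pair: q_D = 358/13, q_I = 197/13.
Total output Q = 555/13, so price P = 203 - 2·(555/13) = 1529/13.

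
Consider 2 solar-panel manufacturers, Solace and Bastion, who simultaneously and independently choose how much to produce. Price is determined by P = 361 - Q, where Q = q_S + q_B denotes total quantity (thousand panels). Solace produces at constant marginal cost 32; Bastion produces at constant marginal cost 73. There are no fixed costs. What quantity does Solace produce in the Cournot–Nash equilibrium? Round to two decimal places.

123.33

Solace's profit: π_S = (361 - Q)q_S - (32q_S). Setting ∂π_S/∂q_S = 0: 329 - 2q_S - (q_B) = 0.
Bastion's profit: π_B = (361 - Q)q_B - (73q_B). Setting ∂π_B/∂q_B = 0: 288 - 2q_B - (q_S) = 0.
Best responses: q_S = (329 - q_B)/2, q_B = (288 - q_S)/2.
Solving the pair: q_S = 370/3, q_B = 247/3.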